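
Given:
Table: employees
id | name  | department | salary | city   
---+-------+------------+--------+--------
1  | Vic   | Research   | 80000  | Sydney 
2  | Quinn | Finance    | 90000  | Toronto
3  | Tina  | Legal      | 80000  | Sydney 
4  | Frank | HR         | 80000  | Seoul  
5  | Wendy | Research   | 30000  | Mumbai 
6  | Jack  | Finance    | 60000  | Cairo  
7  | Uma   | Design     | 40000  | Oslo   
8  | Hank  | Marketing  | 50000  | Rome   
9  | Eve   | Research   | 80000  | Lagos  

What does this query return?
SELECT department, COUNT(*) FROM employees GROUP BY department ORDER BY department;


Assigning each row to its department group:
  Vic -> Research
  Quinn -> Finance
  Tina -> Legal
  Frank -> HR
  Wendy -> Research
  Jack -> Finance
  Uma -> Design
  Hank -> Marketing
  Eve -> Research


6 groups:
Design, 1
Finance, 2
HR, 1
Legal, 1
Marketing, 1
Research, 3


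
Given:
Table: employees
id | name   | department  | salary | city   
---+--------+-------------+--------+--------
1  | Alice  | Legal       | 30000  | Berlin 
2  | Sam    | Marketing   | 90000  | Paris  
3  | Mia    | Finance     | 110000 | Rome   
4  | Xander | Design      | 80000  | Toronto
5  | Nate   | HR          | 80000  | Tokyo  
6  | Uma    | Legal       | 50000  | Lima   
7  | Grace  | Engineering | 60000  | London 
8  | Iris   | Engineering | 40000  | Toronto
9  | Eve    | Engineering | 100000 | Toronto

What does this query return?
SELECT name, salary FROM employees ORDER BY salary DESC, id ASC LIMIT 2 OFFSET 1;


Sort by salary DESC (id ASC tiebreak), then skip 1 and take 2
Rows 2 through 3

2 rows:
Eve, 100000
Sam, 90000


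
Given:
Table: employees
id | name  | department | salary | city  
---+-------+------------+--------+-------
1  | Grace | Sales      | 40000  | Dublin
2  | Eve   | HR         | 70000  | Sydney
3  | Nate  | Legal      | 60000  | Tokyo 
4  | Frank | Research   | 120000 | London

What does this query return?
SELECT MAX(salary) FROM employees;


Salaries: 40000, 70000, 60000, 120000
MAX = 120000

120000


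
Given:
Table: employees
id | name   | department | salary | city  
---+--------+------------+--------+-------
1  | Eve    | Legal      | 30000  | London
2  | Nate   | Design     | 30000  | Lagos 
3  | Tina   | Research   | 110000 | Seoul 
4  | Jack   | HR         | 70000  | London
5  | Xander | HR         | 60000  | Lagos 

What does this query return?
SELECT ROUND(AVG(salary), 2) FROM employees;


SUM(salary) = 300000
COUNT = 5
ROUND(AVG, 2) = ROUND(300000 / 5, 2) = 60000.0

60000.0


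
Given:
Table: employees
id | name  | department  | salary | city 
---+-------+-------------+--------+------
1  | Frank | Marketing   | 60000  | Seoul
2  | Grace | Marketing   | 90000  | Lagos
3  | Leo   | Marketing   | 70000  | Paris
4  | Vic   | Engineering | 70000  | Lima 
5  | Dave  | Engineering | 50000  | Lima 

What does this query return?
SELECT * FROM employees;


SELECT * returns all 5 rows with all columns

5 rows:
1, Frank, Marketing, 60000, Seoul
2, Grace, Marketing, 90000, Lagos
3, Leo, Marketing, 70000, Paris
4, Vic, Engineering, 70000, Lima
5, Dave, Engineering, 50000, Lima


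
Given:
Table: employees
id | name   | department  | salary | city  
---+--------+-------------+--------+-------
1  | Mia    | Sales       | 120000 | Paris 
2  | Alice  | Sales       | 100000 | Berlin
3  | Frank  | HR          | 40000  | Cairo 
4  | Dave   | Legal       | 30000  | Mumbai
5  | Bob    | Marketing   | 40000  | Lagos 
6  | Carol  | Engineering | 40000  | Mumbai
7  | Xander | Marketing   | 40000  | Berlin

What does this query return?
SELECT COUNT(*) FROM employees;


COUNT(*) counts all rows

7


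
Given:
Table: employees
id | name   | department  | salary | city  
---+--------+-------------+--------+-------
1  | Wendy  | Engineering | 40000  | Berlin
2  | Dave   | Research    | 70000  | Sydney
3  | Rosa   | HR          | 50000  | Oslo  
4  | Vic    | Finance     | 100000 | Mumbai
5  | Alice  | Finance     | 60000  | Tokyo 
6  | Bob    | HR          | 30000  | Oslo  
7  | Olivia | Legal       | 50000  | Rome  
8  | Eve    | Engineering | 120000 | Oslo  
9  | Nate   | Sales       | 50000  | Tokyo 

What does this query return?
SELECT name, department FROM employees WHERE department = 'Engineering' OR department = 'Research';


Filtering: department = 'Engineering' OR 'Research'
Matching: 3 rows

3 rows:
Wendy, Engineering
Dave, Research
Eve, Engineering


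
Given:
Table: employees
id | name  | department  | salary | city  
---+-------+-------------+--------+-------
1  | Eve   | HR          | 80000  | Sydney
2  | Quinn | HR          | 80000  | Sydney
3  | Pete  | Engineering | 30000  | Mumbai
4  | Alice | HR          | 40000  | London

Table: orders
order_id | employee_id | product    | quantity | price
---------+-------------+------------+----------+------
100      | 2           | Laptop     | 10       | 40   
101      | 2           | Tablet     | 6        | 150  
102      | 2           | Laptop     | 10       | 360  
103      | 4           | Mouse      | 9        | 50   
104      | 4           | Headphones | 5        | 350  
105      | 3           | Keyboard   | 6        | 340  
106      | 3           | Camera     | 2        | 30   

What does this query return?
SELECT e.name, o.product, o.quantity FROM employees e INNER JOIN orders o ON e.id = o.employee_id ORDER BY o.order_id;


Joining employees.id = orders.employee_id:
  employee Quinn (id=2) -> order Laptop
  employee Quinn (id=2) -> order Tablet
  employee Quinn (id=2) -> order Laptop
  employee Alice (id=4) -> order Mouse
  employee Alice (id=4) -> order Headphones
  employee Pete (id=3) -> order Keyboard
  employee Pete (id=3) -> order Camera


7 rows:
Quinn, Laptop, 10
Quinn, Tablet, 6
Quinn, Laptop, 10
Alice, Mouse, 9
Alice, Headphones, 5
Pete, Keyboard, 6
Pete, Camera, 2


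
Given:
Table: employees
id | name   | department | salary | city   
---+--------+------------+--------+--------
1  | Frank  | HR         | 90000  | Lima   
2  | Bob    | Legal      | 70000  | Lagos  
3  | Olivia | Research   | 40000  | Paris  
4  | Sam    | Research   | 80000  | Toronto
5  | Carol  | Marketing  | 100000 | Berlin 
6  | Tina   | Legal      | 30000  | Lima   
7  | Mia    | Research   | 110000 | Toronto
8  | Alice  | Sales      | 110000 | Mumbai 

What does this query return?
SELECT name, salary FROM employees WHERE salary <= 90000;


Filtering: salary <= 90000
Matching: 5 rows

5 rows:
Frank, 90000
Bob, 70000
Olivia, 40000
Sam, 80000
Tina, 30000


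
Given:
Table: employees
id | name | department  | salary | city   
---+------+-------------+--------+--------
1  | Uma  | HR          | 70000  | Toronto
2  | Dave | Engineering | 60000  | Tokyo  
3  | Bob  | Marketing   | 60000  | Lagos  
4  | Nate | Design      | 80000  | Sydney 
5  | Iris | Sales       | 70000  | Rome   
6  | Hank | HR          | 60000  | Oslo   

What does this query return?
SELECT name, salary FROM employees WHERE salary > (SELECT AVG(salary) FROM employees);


Subquery: AVG(salary) = 66666.67
Filtering: salary > 66666.67
  Uma (70000) -> MATCH
  Nate (80000) -> MATCH
  Iris (70000) -> MATCH


3 rows:
Uma, 70000
Nate, 80000
Iris, 70000


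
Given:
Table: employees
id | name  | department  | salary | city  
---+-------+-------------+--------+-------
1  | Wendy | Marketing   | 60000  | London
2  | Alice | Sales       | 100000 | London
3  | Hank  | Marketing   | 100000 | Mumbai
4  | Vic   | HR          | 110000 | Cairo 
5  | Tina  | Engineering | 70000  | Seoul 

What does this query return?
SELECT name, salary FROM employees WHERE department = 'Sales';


Filtering: department = 'Sales'
Matching rows: 1

1 rows:
Alice, 100000


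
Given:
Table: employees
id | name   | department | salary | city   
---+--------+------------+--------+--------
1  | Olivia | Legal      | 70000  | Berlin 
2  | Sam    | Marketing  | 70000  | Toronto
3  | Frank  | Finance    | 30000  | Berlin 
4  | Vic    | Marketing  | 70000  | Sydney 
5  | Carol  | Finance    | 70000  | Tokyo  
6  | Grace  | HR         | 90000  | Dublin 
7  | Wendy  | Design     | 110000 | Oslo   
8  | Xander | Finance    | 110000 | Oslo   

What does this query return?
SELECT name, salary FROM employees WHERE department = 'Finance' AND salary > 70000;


Filtering: department = 'Finance' AND salary > 70000
Matching: 1 rows

1 rows:
Xander, 110000


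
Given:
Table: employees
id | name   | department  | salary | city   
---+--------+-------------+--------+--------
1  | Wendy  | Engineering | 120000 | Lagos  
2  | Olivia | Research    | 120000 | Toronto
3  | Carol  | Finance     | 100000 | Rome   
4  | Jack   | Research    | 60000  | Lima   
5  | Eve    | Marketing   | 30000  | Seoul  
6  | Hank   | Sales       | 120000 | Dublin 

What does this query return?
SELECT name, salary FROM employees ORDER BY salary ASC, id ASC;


Sorting by salary ASC, then id ASC for ties

6 rows:
Eve, 30000
Jack, 60000
Carol, 100000
Wendy, 120000
Olivia, 120000
Hank, 120000


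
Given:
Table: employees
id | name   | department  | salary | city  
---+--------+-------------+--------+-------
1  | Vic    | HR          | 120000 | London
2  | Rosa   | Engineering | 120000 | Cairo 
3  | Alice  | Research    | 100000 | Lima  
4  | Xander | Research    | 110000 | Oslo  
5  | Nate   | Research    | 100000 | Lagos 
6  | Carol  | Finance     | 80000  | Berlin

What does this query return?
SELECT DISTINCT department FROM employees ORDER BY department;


All 'department' values (row order): HR, Engineering, Research, Research, Research, Finance
Removing duplicates leaves 4 unique value(s).

4 values:
Engineering
Finance
HR
Research


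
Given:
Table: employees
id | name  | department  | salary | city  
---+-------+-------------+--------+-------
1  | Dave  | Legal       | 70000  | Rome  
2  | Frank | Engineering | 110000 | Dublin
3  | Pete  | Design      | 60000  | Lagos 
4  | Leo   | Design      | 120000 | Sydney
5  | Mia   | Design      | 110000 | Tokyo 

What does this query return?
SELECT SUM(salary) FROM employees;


SUM(salary) = 70000 + 110000 + 60000 + 120000 + 110000 = 470000

470000


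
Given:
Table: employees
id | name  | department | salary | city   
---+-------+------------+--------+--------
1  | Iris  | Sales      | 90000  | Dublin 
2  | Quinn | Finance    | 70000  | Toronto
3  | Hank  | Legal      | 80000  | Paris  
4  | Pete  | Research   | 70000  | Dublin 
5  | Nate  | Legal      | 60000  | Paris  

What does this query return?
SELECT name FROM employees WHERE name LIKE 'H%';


LIKE 'H%' matches names starting with 'H'
Matching: 1

1 rows:
Hank


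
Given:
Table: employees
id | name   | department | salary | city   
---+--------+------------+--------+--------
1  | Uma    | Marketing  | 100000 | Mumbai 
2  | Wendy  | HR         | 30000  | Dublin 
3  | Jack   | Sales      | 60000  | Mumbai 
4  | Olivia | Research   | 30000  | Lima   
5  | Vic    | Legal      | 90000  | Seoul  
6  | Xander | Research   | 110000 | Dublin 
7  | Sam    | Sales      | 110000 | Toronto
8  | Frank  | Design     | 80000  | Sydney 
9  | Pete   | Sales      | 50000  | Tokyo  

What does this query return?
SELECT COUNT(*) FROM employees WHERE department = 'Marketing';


Counting rows where department = 'Marketing'
  Uma -> MATCH


1


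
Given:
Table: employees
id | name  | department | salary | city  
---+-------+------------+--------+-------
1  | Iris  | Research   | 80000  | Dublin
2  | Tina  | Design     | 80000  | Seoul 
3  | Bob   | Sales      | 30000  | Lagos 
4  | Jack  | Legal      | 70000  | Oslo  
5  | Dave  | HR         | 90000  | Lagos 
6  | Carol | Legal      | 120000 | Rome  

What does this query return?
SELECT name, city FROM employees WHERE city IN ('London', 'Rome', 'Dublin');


Filtering: city IN ('London', 'Rome', 'Dublin')
Matching: 2 rows

2 rows:
Iris, Dublin
Carol, Rome


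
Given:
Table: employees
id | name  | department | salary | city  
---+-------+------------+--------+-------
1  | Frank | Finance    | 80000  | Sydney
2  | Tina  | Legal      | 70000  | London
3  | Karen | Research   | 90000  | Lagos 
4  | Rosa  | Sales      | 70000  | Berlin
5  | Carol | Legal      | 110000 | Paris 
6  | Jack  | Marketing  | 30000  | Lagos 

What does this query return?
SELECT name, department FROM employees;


Projecting columns: name, department

6 rows:
Frank, Finance
Tina, Legal
Karen, Research
Rosa, Sales
Carol, Legal
Jack, Marketing


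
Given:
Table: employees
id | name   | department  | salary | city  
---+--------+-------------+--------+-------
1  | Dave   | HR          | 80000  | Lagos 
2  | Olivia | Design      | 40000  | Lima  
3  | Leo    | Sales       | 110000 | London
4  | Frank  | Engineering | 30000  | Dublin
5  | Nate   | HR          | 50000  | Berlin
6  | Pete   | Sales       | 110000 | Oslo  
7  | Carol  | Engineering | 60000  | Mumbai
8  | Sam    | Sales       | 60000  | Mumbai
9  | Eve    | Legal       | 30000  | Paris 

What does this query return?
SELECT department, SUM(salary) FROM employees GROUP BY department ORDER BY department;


Summing salary within each department:
  Design: 40000 = 40000
  Engineering: 30000 + 60000 = 90000
  HR: 80000 + 50000 = 130000
  Legal: 30000 = 30000
  Sales: 110000 + 110000 + 60000 = 280000


5 groups:
Design, 40000
Engineering, 90000
HR, 130000
Legal, 30000
Sales, 280000


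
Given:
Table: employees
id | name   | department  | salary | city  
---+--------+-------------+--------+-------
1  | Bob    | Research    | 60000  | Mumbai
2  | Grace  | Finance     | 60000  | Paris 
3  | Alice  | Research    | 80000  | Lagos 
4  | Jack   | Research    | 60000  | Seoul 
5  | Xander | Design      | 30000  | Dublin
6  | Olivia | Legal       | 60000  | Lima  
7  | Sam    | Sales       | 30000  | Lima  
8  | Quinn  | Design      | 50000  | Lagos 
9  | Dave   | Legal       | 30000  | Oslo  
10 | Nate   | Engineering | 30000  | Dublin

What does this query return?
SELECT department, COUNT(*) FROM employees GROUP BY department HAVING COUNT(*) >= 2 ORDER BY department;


Groups with count >= 2:
  Design: 2 -> PASS
  Legal: 2 -> PASS
  Research: 3 -> PASS
  Engineering: 1 -> filtered out
  Finance: 1 -> filtered out
  Sales: 1 -> filtered out


3 groups:
Design, 2
Legal, 2
Research, 3


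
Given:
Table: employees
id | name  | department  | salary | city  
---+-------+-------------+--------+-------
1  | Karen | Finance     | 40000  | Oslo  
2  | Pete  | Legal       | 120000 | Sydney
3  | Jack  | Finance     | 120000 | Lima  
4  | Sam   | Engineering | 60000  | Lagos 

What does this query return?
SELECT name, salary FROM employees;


Projecting columns: name, salary

4 rows:
Karen, 40000
Pete, 120000
Jack, 120000
Sam, 60000


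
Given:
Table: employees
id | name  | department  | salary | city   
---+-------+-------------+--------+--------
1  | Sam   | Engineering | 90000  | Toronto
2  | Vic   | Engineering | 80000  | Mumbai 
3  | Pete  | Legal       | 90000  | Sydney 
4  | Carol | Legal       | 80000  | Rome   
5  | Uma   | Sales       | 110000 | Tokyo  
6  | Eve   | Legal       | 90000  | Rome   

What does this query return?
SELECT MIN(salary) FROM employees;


Salaries: 90000, 80000, 90000, 80000, 110000, 90000
MIN = 80000

80000


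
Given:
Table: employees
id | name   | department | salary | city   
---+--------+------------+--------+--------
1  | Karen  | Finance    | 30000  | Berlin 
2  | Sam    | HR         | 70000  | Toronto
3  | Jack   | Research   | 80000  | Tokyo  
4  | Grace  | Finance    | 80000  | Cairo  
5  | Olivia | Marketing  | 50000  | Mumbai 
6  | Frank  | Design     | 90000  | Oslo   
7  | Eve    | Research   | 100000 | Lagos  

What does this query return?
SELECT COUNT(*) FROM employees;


COUNT(*) counts all rows

7


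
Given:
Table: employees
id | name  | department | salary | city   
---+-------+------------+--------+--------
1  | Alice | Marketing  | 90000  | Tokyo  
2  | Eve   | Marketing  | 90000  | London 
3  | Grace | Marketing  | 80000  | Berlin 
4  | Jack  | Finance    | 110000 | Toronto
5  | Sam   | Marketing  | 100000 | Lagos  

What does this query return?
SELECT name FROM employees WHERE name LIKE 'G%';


LIKE 'G%' matches names starting with 'G'
Matching: 1

1 rows:
Grace


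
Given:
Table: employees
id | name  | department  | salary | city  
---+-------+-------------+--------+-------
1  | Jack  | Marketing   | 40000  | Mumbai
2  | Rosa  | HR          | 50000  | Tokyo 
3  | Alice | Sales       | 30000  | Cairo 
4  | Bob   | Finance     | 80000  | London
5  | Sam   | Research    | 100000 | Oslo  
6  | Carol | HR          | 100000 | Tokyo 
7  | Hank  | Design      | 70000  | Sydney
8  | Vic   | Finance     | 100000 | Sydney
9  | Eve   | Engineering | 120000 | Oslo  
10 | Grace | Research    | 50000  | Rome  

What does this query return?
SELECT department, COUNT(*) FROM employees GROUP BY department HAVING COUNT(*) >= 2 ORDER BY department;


Groups with count >= 2:
  Finance: 2 -> PASS
  HR: 2 -> PASS
  Research: 2 -> PASS
  Design: 1 -> filtered out
  Engineering: 1 -> filtered out
  Marketing: 1 -> filtered out
  Sales: 1 -> filtered out


3 groups:
Finance, 2
HR, 2
Research, 2


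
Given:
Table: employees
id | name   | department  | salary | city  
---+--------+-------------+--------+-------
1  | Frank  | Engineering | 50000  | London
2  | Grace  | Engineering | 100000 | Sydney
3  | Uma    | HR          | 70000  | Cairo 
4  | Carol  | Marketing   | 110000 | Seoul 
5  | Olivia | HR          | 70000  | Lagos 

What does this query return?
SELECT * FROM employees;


SELECT * returns all 5 rows with all columns

5 rows:
1, Frank, Engineering, 50000, London
2, Grace, Engineering, 100000, Sydney
3, Uma, HR, 70000, Cairo
4, Carol, Marketing, 110000, Seoul
5, Olivia, HR, 70000, Lagos


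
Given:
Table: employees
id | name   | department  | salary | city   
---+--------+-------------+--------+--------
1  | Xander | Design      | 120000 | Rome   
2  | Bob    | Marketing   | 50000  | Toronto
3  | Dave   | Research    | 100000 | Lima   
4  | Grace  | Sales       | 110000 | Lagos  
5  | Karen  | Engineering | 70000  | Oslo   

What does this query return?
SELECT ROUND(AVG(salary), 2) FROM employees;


SUM(salary) = 450000
COUNT = 5
ROUND(AVG, 2) = ROUND(450000 / 5, 2) = 90000.0

90000.0


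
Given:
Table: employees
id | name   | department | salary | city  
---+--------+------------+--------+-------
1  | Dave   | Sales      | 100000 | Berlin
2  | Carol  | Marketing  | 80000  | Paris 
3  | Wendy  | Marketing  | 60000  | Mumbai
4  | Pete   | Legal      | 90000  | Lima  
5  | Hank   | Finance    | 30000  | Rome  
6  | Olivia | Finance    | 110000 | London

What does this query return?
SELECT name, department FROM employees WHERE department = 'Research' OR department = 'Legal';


Filtering: department = 'Research' OR 'Legal'
Matching: 1 rows

1 rows:
Pete, Legal


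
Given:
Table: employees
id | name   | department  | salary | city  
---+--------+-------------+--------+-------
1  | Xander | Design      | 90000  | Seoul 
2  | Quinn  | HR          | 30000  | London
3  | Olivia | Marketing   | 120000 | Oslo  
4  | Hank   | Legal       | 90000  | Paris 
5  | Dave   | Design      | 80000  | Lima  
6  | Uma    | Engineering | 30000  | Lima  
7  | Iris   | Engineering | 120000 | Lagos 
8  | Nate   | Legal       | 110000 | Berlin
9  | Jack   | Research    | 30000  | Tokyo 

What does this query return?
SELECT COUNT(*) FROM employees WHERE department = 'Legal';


Counting rows where department = 'Legal'
  Hank -> MATCH
  Nate -> MATCH


2


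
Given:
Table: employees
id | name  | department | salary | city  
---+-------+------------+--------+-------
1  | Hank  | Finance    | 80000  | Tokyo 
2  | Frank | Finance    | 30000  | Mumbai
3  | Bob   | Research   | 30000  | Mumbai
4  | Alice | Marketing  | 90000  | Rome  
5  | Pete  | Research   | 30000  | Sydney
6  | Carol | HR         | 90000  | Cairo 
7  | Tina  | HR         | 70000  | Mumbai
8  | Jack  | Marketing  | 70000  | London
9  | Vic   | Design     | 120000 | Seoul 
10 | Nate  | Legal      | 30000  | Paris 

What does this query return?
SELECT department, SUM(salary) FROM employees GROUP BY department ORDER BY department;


Summing salary within each department:
  Design: 120000 = 120000
  Finance: 80000 + 30000 = 110000
  HR: 90000 + 70000 = 160000
  Legal: 30000 = 30000
  Marketing: 90000 + 70000 = 160000
  Research: 30000 + 30000 = 60000


6 groups:
Design, 120000
Finance, 110000
HR, 160000
Legal, 30000
Marketing, 160000
Research, 60000


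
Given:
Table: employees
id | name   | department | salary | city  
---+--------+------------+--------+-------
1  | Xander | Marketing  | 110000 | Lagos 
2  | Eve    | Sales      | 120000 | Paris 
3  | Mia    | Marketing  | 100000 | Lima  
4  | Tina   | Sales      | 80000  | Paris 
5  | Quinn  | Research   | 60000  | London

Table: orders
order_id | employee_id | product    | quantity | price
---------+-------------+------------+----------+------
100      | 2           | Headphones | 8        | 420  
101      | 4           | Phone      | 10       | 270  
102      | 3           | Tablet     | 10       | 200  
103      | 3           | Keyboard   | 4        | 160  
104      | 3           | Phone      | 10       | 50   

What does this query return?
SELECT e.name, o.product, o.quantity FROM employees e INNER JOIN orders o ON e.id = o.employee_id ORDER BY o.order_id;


Joining employees.id = orders.employee_id:
  employee Eve (id=2) -> order Headphones
  employee Tina (id=4) -> order Phone
  employee Mia (id=3) -> order Tablet
  employee Mia (id=3) -> order Keyboard
  employee Mia (id=3) -> order Phone


5 rows:
Eve, Headphones, 8
Tina, Phone, 10
Mia, Tablet, 10
Mia, Keyboard, 4
Mia, Phone, 10


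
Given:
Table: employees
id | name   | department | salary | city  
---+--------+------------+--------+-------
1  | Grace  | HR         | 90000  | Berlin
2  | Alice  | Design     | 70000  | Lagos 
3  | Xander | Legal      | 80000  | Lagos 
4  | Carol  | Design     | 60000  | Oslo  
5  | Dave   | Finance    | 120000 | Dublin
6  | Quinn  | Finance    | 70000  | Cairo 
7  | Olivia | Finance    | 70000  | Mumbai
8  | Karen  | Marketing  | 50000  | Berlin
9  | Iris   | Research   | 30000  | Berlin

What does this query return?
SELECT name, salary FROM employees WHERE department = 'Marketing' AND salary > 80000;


Filtering: department = 'Marketing' AND salary > 80000
Matching: 0 rows

Empty result set (0 rows)


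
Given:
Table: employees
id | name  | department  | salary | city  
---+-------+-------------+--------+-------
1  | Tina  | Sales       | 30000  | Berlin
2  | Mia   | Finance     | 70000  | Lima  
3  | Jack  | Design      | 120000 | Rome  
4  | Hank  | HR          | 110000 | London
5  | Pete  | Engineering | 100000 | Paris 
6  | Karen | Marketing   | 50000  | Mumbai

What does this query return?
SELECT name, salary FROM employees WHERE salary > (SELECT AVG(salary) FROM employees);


Subquery: AVG(salary) = 80000.0
Filtering: salary > 80000.0
  Jack (120000) -> MATCH
  Hank (110000) -> MATCH
  Pete (100000) -> MATCH


3 rows:
Jack, 120000
Hank, 110000
Pete, 100000


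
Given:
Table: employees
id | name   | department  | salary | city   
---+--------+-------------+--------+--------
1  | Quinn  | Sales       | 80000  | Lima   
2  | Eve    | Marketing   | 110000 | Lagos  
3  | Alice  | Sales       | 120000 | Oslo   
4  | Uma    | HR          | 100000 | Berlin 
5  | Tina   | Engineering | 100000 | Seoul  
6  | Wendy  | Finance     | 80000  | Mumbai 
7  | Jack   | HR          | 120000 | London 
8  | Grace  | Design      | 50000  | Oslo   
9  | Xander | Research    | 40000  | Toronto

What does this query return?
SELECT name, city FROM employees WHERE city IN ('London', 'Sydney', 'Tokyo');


Filtering: city IN ('London', 'Sydney', 'Tokyo')
Matching: 1 rows

1 rows:
Jack, London


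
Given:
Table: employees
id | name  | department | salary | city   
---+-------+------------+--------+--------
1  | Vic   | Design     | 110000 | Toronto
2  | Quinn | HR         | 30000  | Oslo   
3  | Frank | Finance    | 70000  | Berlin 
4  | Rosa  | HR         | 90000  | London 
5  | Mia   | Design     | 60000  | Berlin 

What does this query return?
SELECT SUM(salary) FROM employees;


SUM(salary) = 110000 + 30000 + 70000 + 90000 + 60000 = 360000

360000


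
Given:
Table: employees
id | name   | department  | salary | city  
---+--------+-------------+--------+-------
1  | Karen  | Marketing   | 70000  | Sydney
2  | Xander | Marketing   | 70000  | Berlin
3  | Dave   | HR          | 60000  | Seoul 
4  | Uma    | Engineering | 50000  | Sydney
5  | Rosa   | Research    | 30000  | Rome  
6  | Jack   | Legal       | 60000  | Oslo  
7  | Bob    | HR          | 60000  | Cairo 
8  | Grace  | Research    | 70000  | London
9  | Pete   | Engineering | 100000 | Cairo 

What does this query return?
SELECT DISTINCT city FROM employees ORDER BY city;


All 'city' values (row order): Sydney, Berlin, Seoul, Sydney, Rome, Oslo, Cairo, London, Cairo
Removing duplicates leaves 7 unique value(s).

7 values:
Berlin
Cairo
London
Oslo
Rome
Seoul
Sydney


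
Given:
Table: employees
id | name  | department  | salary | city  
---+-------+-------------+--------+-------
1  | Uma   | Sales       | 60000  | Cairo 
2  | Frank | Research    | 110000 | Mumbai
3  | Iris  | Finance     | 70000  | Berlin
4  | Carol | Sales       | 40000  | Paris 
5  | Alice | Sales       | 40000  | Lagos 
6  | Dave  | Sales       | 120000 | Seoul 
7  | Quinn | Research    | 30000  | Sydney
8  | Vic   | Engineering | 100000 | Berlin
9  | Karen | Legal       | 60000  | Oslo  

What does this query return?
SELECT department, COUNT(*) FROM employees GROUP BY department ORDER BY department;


Assigning each row to its department group:
  Uma -> Sales
  Frank -> Research
  Iris -> Finance
  Carol -> Sales
  Alice -> Sales
  Dave -> Sales
  Quinn -> Research
  Vic -> Engineering
  Karen -> Legal


5 groups:
Engineering, 1
Finance, 1
Legal, 1
Research, 2
Sales, 4


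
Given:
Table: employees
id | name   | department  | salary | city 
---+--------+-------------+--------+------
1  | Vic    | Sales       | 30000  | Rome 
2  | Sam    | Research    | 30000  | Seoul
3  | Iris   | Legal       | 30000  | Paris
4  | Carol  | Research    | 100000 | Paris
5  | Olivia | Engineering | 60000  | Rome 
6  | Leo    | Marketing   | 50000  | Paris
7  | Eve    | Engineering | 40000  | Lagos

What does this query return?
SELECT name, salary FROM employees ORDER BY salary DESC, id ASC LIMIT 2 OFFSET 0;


Sort by salary DESC (id ASC tiebreak), then skip 0 and take 2
Rows 1 through 2

2 rows:
Carol, 100000
Olivia, 60000


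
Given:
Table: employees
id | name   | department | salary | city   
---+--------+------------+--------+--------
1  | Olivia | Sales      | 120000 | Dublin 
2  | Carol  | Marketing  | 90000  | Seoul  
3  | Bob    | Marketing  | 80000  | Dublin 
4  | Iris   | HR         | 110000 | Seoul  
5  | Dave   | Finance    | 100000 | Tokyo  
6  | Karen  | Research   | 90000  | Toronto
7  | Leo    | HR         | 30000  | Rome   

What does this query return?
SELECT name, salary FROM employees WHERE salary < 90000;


Filtering: salary < 90000
Matching: 2 rows

2 rows:
Bob, 80000
Leo, 30000


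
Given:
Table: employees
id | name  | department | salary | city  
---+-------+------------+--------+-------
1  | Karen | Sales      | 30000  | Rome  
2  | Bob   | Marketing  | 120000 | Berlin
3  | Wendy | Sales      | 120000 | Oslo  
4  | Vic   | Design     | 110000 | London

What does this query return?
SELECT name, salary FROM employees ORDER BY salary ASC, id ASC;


Sorting by salary ASC, then id ASC for ties

4 rows:
Karen, 30000
Vic, 110000
Bob, 120000
Wendy, 120000


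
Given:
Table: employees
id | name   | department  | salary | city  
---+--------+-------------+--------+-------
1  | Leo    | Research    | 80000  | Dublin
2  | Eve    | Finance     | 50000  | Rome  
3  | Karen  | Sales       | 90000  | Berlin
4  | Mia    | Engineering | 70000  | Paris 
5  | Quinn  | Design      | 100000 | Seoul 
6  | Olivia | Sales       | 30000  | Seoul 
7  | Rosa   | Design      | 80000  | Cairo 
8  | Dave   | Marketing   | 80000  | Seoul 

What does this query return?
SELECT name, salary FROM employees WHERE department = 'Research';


Filtering: department = 'Research'
Matching rows: 1

1 rows:
Leo, 80000


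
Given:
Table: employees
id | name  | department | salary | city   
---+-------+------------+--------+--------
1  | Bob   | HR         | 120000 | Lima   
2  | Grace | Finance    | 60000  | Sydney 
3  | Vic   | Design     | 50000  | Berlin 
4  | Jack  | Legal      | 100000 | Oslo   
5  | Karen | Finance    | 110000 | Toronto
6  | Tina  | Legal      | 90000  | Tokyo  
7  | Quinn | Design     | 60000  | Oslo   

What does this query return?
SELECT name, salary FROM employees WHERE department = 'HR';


Filtering: department = 'HR'
Matching rows: 1

1 rows:
Bob, 120000


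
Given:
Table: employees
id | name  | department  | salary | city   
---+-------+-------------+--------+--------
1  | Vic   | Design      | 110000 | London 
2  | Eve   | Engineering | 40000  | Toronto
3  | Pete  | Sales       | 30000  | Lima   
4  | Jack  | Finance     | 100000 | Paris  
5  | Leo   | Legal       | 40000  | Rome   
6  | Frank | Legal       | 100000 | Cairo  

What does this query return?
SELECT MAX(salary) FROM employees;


Salaries: 110000, 40000, 30000, 100000, 40000, 100000
MAX = 110000

110000


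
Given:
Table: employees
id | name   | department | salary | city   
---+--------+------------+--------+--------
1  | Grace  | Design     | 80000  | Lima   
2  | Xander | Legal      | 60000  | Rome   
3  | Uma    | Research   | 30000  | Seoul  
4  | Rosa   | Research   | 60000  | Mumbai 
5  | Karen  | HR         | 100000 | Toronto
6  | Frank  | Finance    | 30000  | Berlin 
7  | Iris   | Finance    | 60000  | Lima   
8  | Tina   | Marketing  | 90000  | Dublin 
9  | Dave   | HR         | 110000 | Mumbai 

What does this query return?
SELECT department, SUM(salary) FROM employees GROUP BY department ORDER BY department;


Summing salary within each department:
  Design: 80000 = 80000
  Finance: 30000 + 60000 = 90000
  HR: 100000 + 110000 = 210000
  Legal: 60000 = 60000
  Marketing: 90000 = 90000
  Research: 30000 + 60000 = 90000


6 groups:
Design, 80000
Finance, 90000
HR, 210000
Legal, 60000
Marketing, 90000
Research, 90000


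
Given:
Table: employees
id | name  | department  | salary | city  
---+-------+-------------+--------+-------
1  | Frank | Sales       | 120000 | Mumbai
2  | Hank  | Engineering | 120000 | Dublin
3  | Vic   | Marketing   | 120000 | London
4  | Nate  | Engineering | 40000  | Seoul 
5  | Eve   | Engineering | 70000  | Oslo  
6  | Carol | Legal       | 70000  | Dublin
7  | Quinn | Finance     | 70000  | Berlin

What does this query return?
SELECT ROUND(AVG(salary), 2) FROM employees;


SUM(salary) = 610000
COUNT = 7
ROUND(AVG, 2) = ROUND(610000 / 7, 2) = 87142.86

87142.86


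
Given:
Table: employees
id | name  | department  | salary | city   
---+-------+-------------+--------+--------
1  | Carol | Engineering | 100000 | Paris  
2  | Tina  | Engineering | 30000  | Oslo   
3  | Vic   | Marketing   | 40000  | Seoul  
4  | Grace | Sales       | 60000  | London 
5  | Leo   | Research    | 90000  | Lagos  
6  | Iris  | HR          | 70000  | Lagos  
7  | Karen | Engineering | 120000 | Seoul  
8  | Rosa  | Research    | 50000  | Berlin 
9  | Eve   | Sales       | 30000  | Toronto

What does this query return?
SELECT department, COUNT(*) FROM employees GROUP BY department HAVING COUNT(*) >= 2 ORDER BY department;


Groups with count >= 2:
  Engineering: 3 -> PASS
  Research: 2 -> PASS
  Sales: 2 -> PASS
  HR: 1 -> filtered out
  Marketing: 1 -> filtered out


3 groups:
Engineering, 3
Research, 2
Sales, 2


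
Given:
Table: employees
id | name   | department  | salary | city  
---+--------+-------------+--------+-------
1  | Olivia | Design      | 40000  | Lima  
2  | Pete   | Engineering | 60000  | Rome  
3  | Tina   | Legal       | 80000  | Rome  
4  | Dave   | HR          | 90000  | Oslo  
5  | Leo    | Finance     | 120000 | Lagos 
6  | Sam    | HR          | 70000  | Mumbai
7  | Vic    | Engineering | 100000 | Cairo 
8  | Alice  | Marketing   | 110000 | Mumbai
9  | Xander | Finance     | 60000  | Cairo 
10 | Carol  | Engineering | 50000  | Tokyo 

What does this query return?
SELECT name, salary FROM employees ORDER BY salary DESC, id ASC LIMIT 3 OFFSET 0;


Sort by salary DESC (id ASC tiebreak), then skip 0 and take 3
Rows 1 through 3

3 rows:
Leo, 120000
Alice, 110000
Vic, 100000


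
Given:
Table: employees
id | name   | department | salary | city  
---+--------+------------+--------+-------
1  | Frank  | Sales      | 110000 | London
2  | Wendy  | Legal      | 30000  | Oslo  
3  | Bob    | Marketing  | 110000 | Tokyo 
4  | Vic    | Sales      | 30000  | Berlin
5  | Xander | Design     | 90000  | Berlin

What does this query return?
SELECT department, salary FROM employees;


Projecting columns: department, salary

5 rows:
Sales, 110000
Legal, 30000
Marketing, 110000
Sales, 30000
Design, 90000


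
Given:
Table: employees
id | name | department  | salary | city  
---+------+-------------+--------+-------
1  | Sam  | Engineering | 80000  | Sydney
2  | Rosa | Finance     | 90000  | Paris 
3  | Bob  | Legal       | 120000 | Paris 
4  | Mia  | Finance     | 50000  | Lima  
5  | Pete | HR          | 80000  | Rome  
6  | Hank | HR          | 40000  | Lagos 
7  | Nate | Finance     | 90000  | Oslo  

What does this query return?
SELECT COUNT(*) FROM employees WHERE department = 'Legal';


Counting rows where department = 'Legal'
  Bob -> MATCH


1


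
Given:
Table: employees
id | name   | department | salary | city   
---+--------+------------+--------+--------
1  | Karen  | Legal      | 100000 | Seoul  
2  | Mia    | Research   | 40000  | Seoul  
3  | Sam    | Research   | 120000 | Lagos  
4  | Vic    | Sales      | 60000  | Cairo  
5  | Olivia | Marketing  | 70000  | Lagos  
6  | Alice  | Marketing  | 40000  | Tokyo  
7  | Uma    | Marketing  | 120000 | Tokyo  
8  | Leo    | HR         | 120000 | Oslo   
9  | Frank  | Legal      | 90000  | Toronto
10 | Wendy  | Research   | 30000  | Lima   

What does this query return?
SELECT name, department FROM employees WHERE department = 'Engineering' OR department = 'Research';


Filtering: department = 'Engineering' OR 'Research'
Matching: 3 rows

3 rows:
Mia, Research
Sam, Research
Wendy, Research


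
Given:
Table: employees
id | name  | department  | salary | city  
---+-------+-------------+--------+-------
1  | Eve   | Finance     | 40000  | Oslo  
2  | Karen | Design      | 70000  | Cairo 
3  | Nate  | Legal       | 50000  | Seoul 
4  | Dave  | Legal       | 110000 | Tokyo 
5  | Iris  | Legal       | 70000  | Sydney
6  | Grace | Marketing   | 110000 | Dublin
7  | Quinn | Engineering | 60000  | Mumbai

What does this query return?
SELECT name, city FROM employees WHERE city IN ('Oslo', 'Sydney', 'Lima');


Filtering: city IN ('Oslo', 'Sydney', 'Lima')
Matching: 2 rows

2 rows:
Eve, Oslo
Iris, Sydney


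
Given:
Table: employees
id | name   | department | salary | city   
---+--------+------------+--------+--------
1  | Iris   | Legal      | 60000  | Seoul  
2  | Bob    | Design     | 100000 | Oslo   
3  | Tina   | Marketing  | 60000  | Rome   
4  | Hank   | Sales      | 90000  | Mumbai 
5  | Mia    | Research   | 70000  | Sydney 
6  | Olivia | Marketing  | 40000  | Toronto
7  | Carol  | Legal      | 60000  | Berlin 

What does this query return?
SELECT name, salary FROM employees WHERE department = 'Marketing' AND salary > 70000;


Filtering: department = 'Marketing' AND salary > 70000
Matching: 0 rows

Empty result set (0 rows)


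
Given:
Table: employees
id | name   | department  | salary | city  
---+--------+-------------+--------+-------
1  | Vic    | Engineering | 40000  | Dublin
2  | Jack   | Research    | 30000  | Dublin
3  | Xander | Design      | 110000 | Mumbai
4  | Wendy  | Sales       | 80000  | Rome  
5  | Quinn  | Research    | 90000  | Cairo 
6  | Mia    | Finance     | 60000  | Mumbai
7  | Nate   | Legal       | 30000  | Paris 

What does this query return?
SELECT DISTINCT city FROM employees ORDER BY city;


All 'city' values (row order): Dublin, Dublin, Mumbai, Rome, Cairo, Mumbai, Paris
Removing duplicates leaves 5 unique value(s).

5 values:
Cairo
Dublin
Mumbai
Paris
Rome


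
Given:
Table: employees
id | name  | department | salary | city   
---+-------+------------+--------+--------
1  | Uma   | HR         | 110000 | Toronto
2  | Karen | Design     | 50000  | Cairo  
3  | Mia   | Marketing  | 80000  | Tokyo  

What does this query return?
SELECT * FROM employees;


SELECT * returns all 3 rows with all columns

3 rows:
1, Uma, HR, 110000, Toronto
2, Karen, Design, 50000, Cairo
3, Mia, Marketing, 80000, Tokyo


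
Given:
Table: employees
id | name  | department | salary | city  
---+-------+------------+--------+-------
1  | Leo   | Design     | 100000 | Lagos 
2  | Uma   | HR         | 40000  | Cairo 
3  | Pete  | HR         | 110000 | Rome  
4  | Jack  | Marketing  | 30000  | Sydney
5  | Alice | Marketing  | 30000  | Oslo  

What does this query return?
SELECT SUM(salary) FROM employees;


SUM(salary) = 100000 + 40000 + 110000 + 30000 + 30000 = 310000

310000


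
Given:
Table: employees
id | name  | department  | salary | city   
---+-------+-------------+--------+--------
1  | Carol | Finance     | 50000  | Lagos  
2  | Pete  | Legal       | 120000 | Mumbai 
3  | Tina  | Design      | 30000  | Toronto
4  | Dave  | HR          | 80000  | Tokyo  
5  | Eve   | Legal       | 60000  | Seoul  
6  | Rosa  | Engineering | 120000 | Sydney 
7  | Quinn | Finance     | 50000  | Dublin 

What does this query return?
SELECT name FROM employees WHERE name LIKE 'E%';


LIKE 'E%' matches names starting with 'E'
Matching: 1

1 rows:
Eve


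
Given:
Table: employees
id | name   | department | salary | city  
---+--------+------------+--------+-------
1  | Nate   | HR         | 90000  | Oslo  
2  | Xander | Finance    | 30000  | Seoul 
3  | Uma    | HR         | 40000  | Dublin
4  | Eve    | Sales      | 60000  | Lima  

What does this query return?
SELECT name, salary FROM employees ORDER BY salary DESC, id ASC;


Sorting by salary DESC, then id ASC for ties

4 rows:
Nate, 90000
Eve, 60000
Uma, 40000
Xander, 30000


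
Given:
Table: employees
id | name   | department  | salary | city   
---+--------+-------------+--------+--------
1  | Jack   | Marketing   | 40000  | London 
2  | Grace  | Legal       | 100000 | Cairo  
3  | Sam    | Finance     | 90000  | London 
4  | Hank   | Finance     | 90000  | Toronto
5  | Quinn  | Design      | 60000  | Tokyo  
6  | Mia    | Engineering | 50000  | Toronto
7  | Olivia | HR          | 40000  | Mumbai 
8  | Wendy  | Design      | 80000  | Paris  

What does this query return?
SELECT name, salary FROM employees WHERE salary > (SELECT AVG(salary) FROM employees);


Subquery: AVG(salary) = 68750.0
Filtering: salary > 68750.0
  Grace (100000) -> MATCH
  Sam (90000) -> MATCH
  Hank (90000) -> MATCH
  Wendy (80000) -> MATCH


4 rows:
Grace, 100000
Sam, 90000
Hank, 90000
Wendy, 80000


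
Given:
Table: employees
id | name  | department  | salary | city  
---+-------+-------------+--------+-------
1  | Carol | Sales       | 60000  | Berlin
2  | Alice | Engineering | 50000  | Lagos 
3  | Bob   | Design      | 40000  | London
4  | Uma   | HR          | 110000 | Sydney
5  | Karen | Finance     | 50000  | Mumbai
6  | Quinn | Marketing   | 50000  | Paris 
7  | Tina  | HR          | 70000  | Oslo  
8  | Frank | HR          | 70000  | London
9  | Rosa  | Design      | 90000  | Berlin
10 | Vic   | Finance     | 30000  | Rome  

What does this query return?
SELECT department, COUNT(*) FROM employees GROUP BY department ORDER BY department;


Assigning each row to its department group:
  Carol -> Sales
  Alice -> Engineering
  Bob -> Design
  Uma -> HR
  Karen -> Finance
  Quinn -> Marketing
  Tina -> HR
  Frank -> HR
  Rosa -> Design
  Vic -> Finance


6 groups:
Design, 2
Engineering, 1
Finance, 2
HR, 3
Marketing, 1
Sales, 1


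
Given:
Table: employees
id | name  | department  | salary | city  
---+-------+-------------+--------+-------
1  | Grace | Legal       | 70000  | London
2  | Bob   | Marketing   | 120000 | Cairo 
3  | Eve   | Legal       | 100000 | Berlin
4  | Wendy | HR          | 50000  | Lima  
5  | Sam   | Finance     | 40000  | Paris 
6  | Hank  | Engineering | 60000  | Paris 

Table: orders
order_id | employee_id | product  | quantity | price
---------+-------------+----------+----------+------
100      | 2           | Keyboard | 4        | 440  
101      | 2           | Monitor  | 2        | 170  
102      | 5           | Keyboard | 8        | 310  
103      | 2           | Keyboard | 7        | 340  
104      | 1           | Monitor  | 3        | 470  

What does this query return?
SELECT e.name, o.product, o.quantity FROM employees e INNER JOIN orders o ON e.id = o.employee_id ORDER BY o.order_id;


Joining employees.id = orders.employee_id:
  employee Bob (id=2) -> order Keyboard
  employee Bob (id=2) -> order Monitor
  employee Sam (id=5) -> order Keyboard
  employee Bob (id=2) -> order Keyboard
  employee Grace (id=1) -> order Monitor


5 rows:
Bob, Keyboard, 4
Bob, Monitor, 2
Sam, Keyboard, 8
Bob, Keyboard, 7
Grace, Monitor, 3
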